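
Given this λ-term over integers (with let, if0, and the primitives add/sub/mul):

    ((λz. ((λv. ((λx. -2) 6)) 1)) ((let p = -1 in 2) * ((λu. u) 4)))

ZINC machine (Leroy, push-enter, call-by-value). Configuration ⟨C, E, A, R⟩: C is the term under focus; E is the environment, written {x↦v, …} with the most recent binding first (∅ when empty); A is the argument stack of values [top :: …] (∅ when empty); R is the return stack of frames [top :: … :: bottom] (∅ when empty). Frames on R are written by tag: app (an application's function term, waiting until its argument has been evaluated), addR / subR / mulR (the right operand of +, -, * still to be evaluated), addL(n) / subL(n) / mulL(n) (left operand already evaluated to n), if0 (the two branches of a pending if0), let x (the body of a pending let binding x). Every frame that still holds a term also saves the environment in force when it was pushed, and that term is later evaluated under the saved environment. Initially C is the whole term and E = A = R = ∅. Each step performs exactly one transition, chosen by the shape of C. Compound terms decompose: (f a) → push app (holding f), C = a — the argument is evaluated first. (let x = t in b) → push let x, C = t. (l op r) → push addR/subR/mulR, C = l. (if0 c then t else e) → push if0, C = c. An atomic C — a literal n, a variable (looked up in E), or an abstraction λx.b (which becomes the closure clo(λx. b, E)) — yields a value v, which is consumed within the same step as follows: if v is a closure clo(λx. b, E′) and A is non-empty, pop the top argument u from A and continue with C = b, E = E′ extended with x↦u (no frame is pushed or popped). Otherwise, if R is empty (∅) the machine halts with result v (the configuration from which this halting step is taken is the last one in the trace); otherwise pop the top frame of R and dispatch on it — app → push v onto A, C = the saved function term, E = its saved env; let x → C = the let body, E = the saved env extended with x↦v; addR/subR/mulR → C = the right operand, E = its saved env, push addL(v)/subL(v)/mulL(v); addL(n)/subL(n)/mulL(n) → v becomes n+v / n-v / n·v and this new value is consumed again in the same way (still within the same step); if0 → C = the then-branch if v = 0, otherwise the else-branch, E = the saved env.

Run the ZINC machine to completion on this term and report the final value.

Answer: -2

Execution trace:
0. [C=((λz. ((λv. ((λx. -2) 6)) 1)) ((let p = -1 in 2) * ((λu. u) 4))) | E=∅ | A=∅ | R=∅]
1. [C=((let p = -1 in 2) * ((λu. u) 4)) | E=∅ | A=∅ | R=[app]]
2. [C=(let p = -1 in 2) | E=∅ | A=∅ | R=[mulR :: app]]
3. [C=-1 | E=∅ | A=∅ | R=[let p :: mulR :: app]]
4. [C=2 | E={p↦-1} | A=∅ | R=[mulR :: app]]
5. [C=((λu. u) 4) | E=∅ | A=∅ | R=[mulL(2) :: app]]
6. [C=4 | E=∅ | A=∅ | R=[app :: mulL(2) :: app]]
7. [C=(λu. u) | E=∅ | A=[4] | R=[mulL(2) :: app]]
8. [C=u | E={u↦4} | A=∅ | R=[mulL(2) :: app]]
9. [C=(λz. ((λv. ((λx. -2) 6)) 1)) | E=∅ | A=[8] | R=∅]
10. [C=((λv. ((λx. -2) 6)) 1) | E={z↦8} | A=∅ | R=∅]
11. [C=1 | E={z↦8} | A=∅ | R=[app]]
12. [C=(λv. ((λx. -2) 6)) | E={z↦8} | A=[1] | R=∅]
13. [C=((λx. -2) 6) | E={v↦1, z↦8} | A=∅ | R=∅]
14. [C=6 | E={v↦1, z↦8} | A=∅ | R=[app]]
15. [C=(λx. -2) | E={v↦1, z↦8} | A=[6] | R=∅]
16. [C=-2 | E={x↦6, v↦1, z↦8} | A=∅ | R=∅]
→ final value -2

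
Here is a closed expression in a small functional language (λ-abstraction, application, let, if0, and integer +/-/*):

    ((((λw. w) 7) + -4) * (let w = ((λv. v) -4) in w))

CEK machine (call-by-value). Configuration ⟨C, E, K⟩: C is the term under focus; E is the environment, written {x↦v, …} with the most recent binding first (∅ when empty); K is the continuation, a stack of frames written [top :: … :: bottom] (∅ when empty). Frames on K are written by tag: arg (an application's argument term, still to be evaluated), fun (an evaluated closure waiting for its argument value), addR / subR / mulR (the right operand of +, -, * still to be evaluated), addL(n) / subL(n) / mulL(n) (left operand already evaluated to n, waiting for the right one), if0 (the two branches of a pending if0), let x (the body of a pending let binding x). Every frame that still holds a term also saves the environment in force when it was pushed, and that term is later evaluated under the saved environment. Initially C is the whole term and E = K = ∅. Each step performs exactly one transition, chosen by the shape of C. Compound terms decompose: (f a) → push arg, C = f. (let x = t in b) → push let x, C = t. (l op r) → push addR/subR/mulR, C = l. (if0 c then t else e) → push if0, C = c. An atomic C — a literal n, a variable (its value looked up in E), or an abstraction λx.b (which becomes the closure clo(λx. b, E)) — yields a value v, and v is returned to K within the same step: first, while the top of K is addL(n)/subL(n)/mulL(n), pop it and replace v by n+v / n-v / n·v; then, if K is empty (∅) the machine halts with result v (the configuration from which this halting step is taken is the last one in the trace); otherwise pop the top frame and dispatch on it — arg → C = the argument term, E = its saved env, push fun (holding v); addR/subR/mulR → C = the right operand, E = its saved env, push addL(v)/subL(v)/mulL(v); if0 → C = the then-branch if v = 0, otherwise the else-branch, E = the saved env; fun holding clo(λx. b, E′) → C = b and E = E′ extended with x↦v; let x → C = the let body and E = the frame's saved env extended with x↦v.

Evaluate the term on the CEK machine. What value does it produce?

Answer: -12

Derivation:
0. [C=((((λw. w) 7) + -4) * (let w = ((λv. v) -4) in w)) | E=∅ | K=∅]
1. [C=(((λw. w) 7) + -4) | E=∅ | K=[mulR]]
2. [C=((λw. w) 7) | E=∅ | K=[addR :: mulR]]
3. [C=(λw. w) | E=∅ | K=[arg :: addR :: mulR]]
4. [C=7 | E=∅ | K=[fun :: addR :: mulR]]
5. [C=w | E={w↦7} | K=[addR :: mulR]]
6. [C=-4 | E=∅ | K=[addL(7) :: mulR]]
7. [C=(let w = ((λv. v) -4) in w) | E=∅ | K=[mulL(3)]]
8. [C=((λv. v) -4) | E=∅ | K=[let w :: mulL(3)]]
9. [C=(λv. v) | E=∅ | K=[arg :: let w :: mulL(3)]]
10. [C=-4 | E=∅ | K=[fun :: let w :: mulL(3)]]
11. [C=v | E={v↦-4} | K=[let w :: mulL(3)]]
12. [C=w | E={w↦-4} | K=[mulL(3)]]
→ final value -12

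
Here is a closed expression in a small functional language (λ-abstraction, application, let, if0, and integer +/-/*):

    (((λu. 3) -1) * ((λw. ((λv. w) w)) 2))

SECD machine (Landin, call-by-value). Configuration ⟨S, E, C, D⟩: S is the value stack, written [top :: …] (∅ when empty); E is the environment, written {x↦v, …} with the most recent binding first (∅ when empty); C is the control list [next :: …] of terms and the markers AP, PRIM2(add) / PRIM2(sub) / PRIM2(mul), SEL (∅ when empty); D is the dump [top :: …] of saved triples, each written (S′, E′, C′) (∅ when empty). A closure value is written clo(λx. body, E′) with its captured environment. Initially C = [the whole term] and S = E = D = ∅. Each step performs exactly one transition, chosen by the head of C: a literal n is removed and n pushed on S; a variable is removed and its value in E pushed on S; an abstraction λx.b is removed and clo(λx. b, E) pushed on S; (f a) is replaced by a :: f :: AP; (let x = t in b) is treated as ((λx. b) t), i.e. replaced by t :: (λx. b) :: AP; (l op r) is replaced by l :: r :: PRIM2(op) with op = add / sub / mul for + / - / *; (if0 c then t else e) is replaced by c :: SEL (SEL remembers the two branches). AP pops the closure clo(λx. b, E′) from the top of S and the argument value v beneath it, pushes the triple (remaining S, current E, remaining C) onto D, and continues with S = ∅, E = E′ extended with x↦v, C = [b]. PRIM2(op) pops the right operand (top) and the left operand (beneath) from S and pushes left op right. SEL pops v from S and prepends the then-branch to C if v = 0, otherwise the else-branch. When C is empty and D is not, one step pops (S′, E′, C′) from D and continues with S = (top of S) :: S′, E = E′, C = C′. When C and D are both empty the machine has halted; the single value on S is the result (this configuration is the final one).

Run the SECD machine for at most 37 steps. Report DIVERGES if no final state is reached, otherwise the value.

Answer: 6

Execution trace:
0. ⟨S=∅; E=∅; C=[(((λu. 3) -1) * ((λw. ((λv. w) w)) 2))]; D=∅⟩
1. ⟨S=∅; E=∅; C=[((λu. 3) -1) :: ((λw. ((λv. w) w)) 2) :: PRIM2(mul)]; D=∅⟩
2. ⟨S=∅; E=∅; C=[-1 :: (λu. 3) :: AP :: ((λw. ((λv. w) w)) 2) :: PRIM2(mul)]; D=∅⟩
3. ⟨S=[-1]; E=∅; C=[(λu. 3) :: AP :: ((λw. ((λv. w) w)) 2) :: PRIM2(mul)]; D=∅⟩
4. ⟨S=[clo(λu. 3, ∅) :: -1]; E=∅; C=[AP :: ((λw. ((λv. w) w)) 2) :: PRIM2(mul)]; D=∅⟩
5. ⟨S=∅; E={u↦-1}; C=[3]; D=[(∅, ∅, [((λw. ((λv. w) w)) 2) :: PRIM2(mul)])]⟩
6. ⟨S=[3]; E={u↦-1}; C=∅; D=[(∅, ∅, [((λw. ((λv. w) w)) 2) :: PRIM2(mul)])]⟩
7. ⟨S=[3]; E=∅; C=[((λw. ((λv. w) w)) 2) :: PRIM2(mul)]; D=∅⟩
8. ⟨S=[3]; E=∅; C=[2 :: (λw. ((λv. w) w)) :: AP :: PRIM2(mul)]; D=∅⟩
9. ⟨S=[2 :: 3]; E=∅; C=[(λw. ((λv. w) w)) :: AP :: PRIM2(mul)]; D=∅⟩
10. ⟨S=[clo(λw. ((λv. w) w), ∅) :: 2 :: 3]; E=∅; C=[AP :: PRIM2(mul)]; D=∅⟩
11. ⟨S=∅; E={w↦2}; C=[((λv. w) w)]; D=[([3], ∅, [PRIM2(mul)])]⟩
12. ⟨S=∅; E={w↦2}; C=[w :: (λv. w) :: AP]; D=[([3], ∅, [PRIM2(mul)])]⟩
13. ⟨S=[2]; E={w↦2}; C=[(λv. w) :: AP]; D=[([3], ∅, [PRIM2(mul)])]⟩
14. ⟨S=[clo(λv. w, {w↦2}) :: 2]; E={w↦2}; C=[AP]; D=[([3], ∅, [PRIM2(mul)])]⟩
15. ⟨S=∅; E={v↦2, w↦2}; C=[w]; D=[(∅, {w↦2}, ∅) :: ([3], ∅, [PRIM2(mul)])]⟩
16. ⟨S=[2]; E={v↦2, w↦2}; C=∅; D=[(∅, {w↦2}, ∅) :: ([3], ∅, [PRIM2(mul)])]⟩
17. ⟨S=[2]; E={w↦2}; C=∅; D=[([3], ∅, [PRIM2(mul)])]⟩
18. ⟨S=[2 :: 3]; E=∅; C=[PRIM2(mul)]; D=∅⟩
19. ⟨S=[6]; E=∅; C=∅; D=∅⟩
→ final value 6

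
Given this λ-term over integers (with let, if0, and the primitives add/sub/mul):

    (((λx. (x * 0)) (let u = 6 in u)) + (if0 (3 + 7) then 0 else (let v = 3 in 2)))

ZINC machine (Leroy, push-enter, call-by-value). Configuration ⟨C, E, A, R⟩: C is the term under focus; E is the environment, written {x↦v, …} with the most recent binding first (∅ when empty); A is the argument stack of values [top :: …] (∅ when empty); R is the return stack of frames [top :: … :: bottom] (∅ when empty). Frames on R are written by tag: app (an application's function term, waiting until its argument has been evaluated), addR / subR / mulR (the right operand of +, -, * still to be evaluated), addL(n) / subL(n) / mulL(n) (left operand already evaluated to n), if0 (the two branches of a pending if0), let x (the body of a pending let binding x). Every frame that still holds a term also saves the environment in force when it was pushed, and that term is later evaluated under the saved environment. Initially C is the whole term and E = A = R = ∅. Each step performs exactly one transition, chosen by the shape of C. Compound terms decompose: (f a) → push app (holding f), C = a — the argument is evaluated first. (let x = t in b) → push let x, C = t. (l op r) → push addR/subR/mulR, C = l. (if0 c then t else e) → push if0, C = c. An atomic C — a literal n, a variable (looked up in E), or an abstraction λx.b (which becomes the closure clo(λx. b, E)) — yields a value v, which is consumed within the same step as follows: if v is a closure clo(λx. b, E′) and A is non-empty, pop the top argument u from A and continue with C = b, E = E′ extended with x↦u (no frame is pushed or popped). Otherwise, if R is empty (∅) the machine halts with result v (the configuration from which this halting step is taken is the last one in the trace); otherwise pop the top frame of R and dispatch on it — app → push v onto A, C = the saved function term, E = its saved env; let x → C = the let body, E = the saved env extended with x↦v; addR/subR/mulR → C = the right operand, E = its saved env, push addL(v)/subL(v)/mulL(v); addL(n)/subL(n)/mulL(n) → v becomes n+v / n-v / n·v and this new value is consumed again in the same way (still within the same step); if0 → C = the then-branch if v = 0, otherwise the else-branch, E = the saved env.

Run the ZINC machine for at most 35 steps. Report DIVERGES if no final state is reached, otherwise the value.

Answer: 2

Machine steps:
0. ⟨C=(((λx. (x * 0)) (let u = 6 in u)) + (if0 (3 + 7) then 0 else (let v = 3 in 2))); E=∅; A=∅; R=∅⟩
1. ⟨C=((λx. (x * 0)) (let u = 6 in u)); E=∅; A=∅; R=[addR]⟩
2. ⟨C=(let u = 6 in u); E=∅; A=∅; R=[app :: addR]⟩
3. ⟨C=6; E=∅; A=∅; R=[let u :: app :: addR]⟩
4. ⟨C=u; E={u↦6}; A=∅; R=[app :: addR]⟩
5. ⟨C=(λx. (x * 0)); E=∅; A=[6]; R=[addR]⟩
6. ⟨C=(x * 0); E={x↦6}; A=∅; R=[addR]⟩
7. ⟨C=x; E={x↦6}; A=∅; R=[mulR :: addR]⟩
8. ⟨C=0; E={x↦6}; A=∅; R=[mulL(6) :: addR]⟩
9. ⟨C=(if0 (3 + 7) then 0 else (let v = 3 in 2)); E=∅; A=∅; R=[addL(0)]⟩
10. ⟨C=(3 + 7); E=∅; A=∅; R=[if0 :: addL(0)]⟩
11. ⟨C=3; E=∅; A=∅; R=[addR :: if0 :: addL(0)]⟩
12. ⟨C=7; E=∅; A=∅; R=[addL(3) :: if0 :: addL(0)]⟩
13. ⟨C=(let v = 3 in 2); E=∅; A=∅; R=[addL(0)]⟩
14. ⟨C=3; E=∅; A=∅; R=[let v :: addL(0)]⟩
15. ⟨C=2; E={v↦3}; A=∅; R=[addL(0)]⟩
→ final value 2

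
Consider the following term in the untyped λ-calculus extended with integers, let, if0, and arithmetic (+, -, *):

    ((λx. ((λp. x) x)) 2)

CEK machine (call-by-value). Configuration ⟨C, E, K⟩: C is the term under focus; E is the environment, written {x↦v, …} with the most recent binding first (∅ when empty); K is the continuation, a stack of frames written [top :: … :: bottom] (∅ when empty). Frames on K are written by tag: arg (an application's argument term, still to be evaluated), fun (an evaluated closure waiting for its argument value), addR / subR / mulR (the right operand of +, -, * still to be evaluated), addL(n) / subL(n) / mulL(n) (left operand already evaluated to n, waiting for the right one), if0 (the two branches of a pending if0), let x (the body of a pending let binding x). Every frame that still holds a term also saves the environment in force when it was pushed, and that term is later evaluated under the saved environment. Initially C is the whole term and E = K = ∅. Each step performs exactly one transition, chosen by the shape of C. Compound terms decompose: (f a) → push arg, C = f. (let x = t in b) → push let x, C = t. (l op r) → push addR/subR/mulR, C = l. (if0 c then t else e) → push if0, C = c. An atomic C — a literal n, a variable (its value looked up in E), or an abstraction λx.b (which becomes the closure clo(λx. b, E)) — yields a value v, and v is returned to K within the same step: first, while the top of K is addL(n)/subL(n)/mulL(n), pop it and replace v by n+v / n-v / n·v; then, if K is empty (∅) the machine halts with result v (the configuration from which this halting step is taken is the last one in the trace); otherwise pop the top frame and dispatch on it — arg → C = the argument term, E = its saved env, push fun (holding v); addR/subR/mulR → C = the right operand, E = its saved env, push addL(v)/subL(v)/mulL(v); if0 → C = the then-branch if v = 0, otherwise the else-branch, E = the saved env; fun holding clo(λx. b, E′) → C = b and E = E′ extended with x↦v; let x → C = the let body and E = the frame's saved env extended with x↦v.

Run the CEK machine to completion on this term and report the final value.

Answer: 2

Derivation:
[0] <C=((λx. ((λp. x) x)) 2), E=∅, K=∅>
[1] <C=(λx. ((λp. x) x)), E=∅, K=[arg]>
[2] <C=2, E=∅, K=[fun]>
[3] <C=((λp. x) x), E={x↦2}, K=∅>
[4] <C=(λp. x), E={x↦2}, K=[arg]>
[5] <C=x, E={x↦2}, K=[fun]>
[6] <C=x, E={p↦2, x↦2}, K=∅>
→ final value 2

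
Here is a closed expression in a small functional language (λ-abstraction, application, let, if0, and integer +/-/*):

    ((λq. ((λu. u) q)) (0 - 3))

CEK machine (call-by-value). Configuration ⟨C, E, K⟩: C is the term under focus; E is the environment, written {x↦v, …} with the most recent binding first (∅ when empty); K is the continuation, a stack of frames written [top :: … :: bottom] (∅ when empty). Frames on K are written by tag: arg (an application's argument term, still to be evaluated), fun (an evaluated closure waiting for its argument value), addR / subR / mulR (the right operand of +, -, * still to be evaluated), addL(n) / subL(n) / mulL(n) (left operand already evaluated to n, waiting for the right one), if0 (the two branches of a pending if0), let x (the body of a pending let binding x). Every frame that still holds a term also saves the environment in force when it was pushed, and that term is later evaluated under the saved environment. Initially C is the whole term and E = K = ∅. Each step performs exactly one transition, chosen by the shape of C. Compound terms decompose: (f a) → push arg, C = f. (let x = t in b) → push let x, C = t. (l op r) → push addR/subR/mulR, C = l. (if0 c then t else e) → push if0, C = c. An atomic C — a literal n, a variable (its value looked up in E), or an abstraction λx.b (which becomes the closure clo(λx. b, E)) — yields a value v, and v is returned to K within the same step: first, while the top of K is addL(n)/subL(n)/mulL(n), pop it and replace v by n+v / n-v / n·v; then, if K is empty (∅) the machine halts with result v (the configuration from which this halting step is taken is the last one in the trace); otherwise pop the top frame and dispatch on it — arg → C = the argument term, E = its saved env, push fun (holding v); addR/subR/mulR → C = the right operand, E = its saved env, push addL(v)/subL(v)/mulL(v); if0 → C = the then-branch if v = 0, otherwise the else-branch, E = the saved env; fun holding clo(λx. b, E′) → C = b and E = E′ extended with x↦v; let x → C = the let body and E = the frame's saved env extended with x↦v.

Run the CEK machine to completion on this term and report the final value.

Answer: -3

Execution trace:
[0] [C=((λq. ((λu. u) q)) (0 - 3)) | E=∅ | K=∅]
[1] [C=(λq. ((λu. u) q)) | E=∅ | K=[arg]]
[2] [C=(0 - 3) | E=∅ | K=[fun]]
[3] [C=0 | E=∅ | K=[subR :: fun]]
[4] [C=3 | E=∅ | K=[subL(0) :: fun]]
[5] [C=((λu. u) q) | E={q↦-3} | K=∅]
[6] [C=(λu. u) | E={q↦-3} | K=[arg]]
[7] [C=q | E={q↦-3} | K=[fun]]
[8] [C=u | E={u↦-3, q↦-3} | K=∅]
→ final value -3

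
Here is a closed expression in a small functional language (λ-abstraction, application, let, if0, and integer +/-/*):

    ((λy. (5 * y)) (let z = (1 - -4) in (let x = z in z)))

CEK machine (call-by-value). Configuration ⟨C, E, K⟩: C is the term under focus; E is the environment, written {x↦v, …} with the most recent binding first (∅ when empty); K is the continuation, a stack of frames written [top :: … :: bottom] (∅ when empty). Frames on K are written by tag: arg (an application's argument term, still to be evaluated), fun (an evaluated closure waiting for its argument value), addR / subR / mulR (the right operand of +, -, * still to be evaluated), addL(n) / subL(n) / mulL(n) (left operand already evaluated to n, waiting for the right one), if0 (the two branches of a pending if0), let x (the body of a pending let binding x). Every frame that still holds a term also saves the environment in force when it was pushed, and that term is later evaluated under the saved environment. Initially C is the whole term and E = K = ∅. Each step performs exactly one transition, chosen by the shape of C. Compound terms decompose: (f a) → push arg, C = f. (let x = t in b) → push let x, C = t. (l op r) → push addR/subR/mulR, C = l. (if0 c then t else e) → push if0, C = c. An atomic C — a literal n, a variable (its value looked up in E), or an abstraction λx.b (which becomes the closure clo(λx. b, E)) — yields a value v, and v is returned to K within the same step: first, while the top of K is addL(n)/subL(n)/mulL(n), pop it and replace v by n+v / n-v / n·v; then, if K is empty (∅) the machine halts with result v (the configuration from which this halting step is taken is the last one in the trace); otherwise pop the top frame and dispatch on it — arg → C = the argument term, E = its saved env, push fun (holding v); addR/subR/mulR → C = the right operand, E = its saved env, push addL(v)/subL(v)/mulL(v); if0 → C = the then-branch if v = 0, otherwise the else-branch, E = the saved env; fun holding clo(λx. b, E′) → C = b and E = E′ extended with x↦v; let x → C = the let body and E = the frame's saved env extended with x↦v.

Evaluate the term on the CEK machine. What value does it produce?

Answer: 25

Machine steps:
[0] ⟨C=((λy. (5 * y)) (let z = (1 - -4) in (let x = z in z))); E=∅; K=∅⟩
[1] ⟨C=(λy. (5 * y)); E=∅; K=[arg]⟩
[2] ⟨C=(let z = (1 - -4) in (let x = z in z)); E=∅; K=[fun]⟩
[3] ⟨C=(1 - -4); E=∅; K=[let z :: fun]⟩
[4] ⟨C=1; E=∅; K=[subR :: let z :: fun]⟩
[5] ⟨C=-4; E=∅; K=[subL(1) :: let z :: fun]⟩
[6] ⟨C=(let x = z in z); E={z↦5}; K=[fun]⟩
[7] ⟨C=z; E={z↦5}; K=[let x :: fun]⟩
[8] ⟨C=z; E={x↦5, z↦5}; K=[fun]⟩
[9] ⟨C=(5 * y); E={y↦5}; K=∅⟩
[10] ⟨C=5; E={y↦5}; K=[mulR]⟩
[11] ⟨C=y; E={y↦5}; K=[mulL(5)]⟩
→ final value 25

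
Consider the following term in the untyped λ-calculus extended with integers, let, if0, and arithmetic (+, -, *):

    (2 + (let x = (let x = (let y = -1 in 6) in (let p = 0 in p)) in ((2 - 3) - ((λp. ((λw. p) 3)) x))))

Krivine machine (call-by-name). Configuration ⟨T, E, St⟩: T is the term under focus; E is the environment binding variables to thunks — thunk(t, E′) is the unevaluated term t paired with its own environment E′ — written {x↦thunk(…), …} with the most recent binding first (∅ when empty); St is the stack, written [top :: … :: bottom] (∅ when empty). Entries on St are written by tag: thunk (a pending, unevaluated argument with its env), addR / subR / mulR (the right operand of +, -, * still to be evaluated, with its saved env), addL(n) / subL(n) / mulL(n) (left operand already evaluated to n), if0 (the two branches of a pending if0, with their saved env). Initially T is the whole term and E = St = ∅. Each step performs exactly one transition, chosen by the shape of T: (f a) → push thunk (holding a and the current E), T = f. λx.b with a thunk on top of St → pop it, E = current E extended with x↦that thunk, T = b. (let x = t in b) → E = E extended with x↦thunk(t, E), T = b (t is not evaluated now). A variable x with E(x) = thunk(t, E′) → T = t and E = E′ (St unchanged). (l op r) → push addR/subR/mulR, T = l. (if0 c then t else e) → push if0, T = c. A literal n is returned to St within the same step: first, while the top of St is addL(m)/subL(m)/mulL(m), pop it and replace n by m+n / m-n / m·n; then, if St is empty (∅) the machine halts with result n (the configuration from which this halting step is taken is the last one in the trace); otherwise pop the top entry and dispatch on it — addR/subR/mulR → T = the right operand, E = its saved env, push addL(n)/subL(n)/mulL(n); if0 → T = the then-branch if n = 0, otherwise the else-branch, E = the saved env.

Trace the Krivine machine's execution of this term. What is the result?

t=0: <T=(2 + (let x = (let x = (let y = -1 in 6) in (let p = 0 in p)) in ((2 - 3) - ((λp. ((λw. p) 3)) x)))), E=∅, St=∅>
t=1: <T=2, E=∅, St=[addR]>
t=2: <T=(let x = (let x = (let y = -1 in 6) in (let p = 0 in p)) in ((2 - 3) - ((λp. ((λw. p) 3)) x))), E=∅, St=[addL(2)]>
t=3: <T=((2 - 3) - ((λp. ((λw. p) 3)) x)), E={x↦thunk((let x = (let y = -1 in 6) in (let p = 0 in p)), ∅)}, St=[addL(2)]>
t=4: <T=(2 - 3), E={x↦thunk((let x = (let y = -1 in 6) in (let p = 0 in p)), ∅)}, St=[subR :: addL(2)]>
t=5: <T=2, E={x↦thunk((let x = (let y = -1 in 6) in (let p = 0 in p)), ∅)}, St=[subR :: subR :: addL(2)]>
t=6: <T=3, E={x↦thunk((let x = (let y = -1 in 6) in (let p = 0 in p)), ∅)}, St=[subL(2) :: subR :: addL(2)]>
t=7: <T=((λp. ((λw. p) 3)) x), E={x↦thunk((let x = (let y = -1 in 6) in (let p = 0 in p)), ∅)}, St=[subL(-1) :: addL(2)]>
t=8: <T=(λp. ((λw. p) 3)), E={x↦thunk((let x = (let y = -1 in 6) in (let p = 0 in p)), ∅)}, St=[thunk :: subL(-1) :: addL(2)]>
t=9: <T=((λw. p) 3), E={p↦thunk(x, {x↦thunk((let x = (let y = -1 in 6) in (let p = 0 in p)), ∅)}), x↦thunk((let x = (let y = -1 in 6) in (let p = 0 in p)), ∅)}, St=[subL(-1) :: addL(2)]>
t=10: <T=(λw. p), E={p↦thunk(x, {x↦thunk((let x = (let y = -1 in 6) in (let p = 0 in p)), ∅)}), x↦thunk((let x = (let y = -1 in 6) in (let p = 0 in p)), ∅)}, St=[thunk :: subL(-1) :: addL(2)]>
t=11: <T=p, E={w↦thunk(3, {p↦thunk(x, {x↦thunk((let x = (let y = -1 in 6) in (let p = 0 in p)), ∅)}), x↦thunk((let x = (let y = -1 in 6) in (let p = 0 in p)), ∅)}), p↦thunk(x, {x↦thunk((let x = (let y = -1 in 6) in (let p = 0 in p)), ∅)}), x↦thunk((let x = (let y = -1 in 6) in (let p = 0 in p)), ∅)}, St=[subL(-1) :: addL(2)]>
t=12: <T=x, E={x↦thunk((let x = (let y = -1 in 6) in (let p = 0 in p)), ∅)}, St=[subL(-1) :: addL(2)]>
t=13: <T=(let x = (let y = -1 in 6) in (let p = 0 in p)), E=∅, St=[subL(-1) :: addL(2)]>
t=14: <T=(let p = 0 in p), E={x↦thunk((let y = -1 in 6), ∅)}, St=[subL(-1) :: addL(2)]>
t=15: <T=p, E={p↦thunk(0, {x↦thunk((let y = -1 in 6), ∅)}), x↦thunk((let y = -1 in 6), ∅)}, St=[subL(-1) :: addL(2)]>
t=16: <T=0, E={x↦thunk((let y = -1 in 6), ∅)}, St=[subL(-1) :: addL(2)]>
→ final value 1

Answer: 1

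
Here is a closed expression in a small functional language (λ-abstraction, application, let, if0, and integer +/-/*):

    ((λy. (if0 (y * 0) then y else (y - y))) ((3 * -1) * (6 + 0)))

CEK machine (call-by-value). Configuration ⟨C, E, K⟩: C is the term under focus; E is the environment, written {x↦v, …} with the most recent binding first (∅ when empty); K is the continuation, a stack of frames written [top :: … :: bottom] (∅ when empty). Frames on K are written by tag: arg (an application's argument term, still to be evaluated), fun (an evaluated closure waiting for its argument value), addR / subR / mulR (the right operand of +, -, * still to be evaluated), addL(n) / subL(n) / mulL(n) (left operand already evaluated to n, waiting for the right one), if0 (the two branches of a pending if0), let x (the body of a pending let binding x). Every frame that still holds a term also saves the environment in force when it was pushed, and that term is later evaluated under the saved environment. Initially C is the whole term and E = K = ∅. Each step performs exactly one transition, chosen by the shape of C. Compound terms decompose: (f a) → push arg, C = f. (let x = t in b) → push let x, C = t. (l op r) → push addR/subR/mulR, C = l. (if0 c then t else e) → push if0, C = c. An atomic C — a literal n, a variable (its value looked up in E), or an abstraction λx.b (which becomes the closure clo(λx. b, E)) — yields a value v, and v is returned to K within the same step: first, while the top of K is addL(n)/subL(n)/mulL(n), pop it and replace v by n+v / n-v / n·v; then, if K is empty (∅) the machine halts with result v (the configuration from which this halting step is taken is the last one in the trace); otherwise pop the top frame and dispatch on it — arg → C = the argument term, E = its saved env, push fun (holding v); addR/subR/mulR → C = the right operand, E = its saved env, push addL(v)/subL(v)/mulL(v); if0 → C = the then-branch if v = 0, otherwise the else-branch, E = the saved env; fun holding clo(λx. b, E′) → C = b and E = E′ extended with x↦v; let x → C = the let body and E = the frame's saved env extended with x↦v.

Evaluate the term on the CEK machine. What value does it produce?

Answer: -18

Machine steps:
0. ⟨C=((λy. (if0 (y * 0) then y else (y - y))) ((3 * -1) * (6 + 0))); E=∅; K=∅⟩
1. ⟨C=(λy. (if0 (y * 0) then y else (y - y))); E=∅; K=[arg]⟩
2. ⟨C=((3 * -1) * (6 + 0)); E=∅; K=[fun]⟩
3. ⟨C=(3 * -1); E=∅; K=[mulR :: fun]⟩
4. ⟨C=3; E=∅; K=[mulR :: mulR :: fun]⟩
5. ⟨C=-1; E=∅; K=[mulL(3) :: mulR :: fun]⟩
6. ⟨C=(6 + 0); E=∅; K=[mulL(-3) :: fun]⟩
7. ⟨C=6; E=∅; K=[addR :: mulL(-3) :: fun]⟩
8. ⟨C=0; E=∅; K=[addL(6) :: mulL(-3) :: fun]⟩
9. ⟨C=(if0 (y * 0) then y else (y - y)); E={y↦-18}; K=∅⟩
10. ⟨C=(y * 0); E={y↦-18}; K=[if0]⟩
11. ⟨C=y; E={y↦-18}; K=[mulR :: if0]⟩
12. ⟨C=0; E={y↦-18}; K=[mulL(-18) :: if0]⟩
13. ⟨C=y; E={y↦-18}; K=∅⟩
→ final value -18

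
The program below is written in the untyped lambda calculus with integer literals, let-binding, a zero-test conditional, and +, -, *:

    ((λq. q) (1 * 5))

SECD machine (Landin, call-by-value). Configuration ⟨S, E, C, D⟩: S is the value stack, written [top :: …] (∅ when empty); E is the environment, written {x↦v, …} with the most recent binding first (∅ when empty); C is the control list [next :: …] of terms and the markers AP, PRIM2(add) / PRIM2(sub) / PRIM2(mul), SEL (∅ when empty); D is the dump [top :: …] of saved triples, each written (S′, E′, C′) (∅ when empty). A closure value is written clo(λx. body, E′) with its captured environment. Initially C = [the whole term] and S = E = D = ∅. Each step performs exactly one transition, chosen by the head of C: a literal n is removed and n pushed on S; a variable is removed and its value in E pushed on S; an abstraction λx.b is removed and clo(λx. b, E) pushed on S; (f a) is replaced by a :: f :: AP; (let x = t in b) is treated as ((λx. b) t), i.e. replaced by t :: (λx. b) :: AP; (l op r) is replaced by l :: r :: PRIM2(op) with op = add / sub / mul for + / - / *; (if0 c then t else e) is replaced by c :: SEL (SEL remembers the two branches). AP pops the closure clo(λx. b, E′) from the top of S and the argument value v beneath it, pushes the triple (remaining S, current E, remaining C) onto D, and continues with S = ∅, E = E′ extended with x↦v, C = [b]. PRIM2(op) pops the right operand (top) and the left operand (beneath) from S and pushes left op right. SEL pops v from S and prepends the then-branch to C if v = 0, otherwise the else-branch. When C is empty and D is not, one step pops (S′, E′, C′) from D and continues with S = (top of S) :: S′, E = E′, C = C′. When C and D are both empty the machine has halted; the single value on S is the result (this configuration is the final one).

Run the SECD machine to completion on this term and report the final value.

t=0: <S=∅, E=∅, C=[((λq. q) (1 * 5))], D=∅>
t=1: <S=∅, E=∅, C=[(1 * 5) :: (λq. q) :: AP], D=∅>
t=2: <S=∅, E=∅, C=[1 :: 5 :: PRIM2(mul) :: (λq. q) :: AP], D=∅>
t=3: <S=[1], E=∅, C=[5 :: PRIM2(mul) :: (λq. q) :: AP], D=∅>
t=4: <S=[5 :: 1], E=∅, C=[PRIM2(mul) :: (λq. q) :: AP], D=∅>
t=5: <S=[5], E=∅, C=[(λq. q) :: AP], D=∅>
t=6: <S=[clo(λq. q, ∅) :: 5], E=∅, C=[AP], D=∅>
t=7: <S=∅, E={q↦5}, C=[q], D=[(∅, ∅, ∅)]>
t=8: <S=[5], E={q↦5}, C=∅, D=[(∅, ∅, ∅)]>
t=9: <S=[5], E=∅, C=∅, D=∅>
→ final value 5

Answer: 5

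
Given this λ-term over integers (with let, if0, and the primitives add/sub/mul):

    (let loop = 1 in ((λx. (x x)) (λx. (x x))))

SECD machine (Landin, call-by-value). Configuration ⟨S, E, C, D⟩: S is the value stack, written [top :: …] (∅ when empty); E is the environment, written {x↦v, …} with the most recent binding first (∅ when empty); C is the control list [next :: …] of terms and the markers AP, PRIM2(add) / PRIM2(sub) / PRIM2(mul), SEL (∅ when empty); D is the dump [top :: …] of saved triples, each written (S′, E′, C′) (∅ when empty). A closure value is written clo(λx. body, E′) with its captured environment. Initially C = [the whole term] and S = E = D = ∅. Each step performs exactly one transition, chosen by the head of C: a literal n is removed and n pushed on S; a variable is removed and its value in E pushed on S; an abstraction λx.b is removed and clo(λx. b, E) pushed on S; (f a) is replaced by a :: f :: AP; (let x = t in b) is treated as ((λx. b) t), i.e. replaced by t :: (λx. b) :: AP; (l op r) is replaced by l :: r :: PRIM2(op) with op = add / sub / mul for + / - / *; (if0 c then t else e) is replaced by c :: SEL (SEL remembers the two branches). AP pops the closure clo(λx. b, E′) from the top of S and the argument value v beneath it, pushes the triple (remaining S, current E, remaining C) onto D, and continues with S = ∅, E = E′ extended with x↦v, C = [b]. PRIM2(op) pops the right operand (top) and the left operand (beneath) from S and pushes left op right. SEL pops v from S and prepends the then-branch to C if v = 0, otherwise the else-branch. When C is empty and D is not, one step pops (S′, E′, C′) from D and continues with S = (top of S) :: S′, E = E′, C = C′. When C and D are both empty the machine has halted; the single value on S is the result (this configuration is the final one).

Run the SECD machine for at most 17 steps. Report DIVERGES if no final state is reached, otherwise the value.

0. ⟨S=∅; E=∅; C=[(let loop = 1 in ((λx. (x x)) (λx. (x x))))]; D=∅⟩
1. ⟨S=∅; E=∅; C=[1 :: (λloop. ((λx. (x x)) (λx. (x x)))) :: AP]; D=∅⟩
2. ⟨S=[1]; E=∅; C=[(λloop. ((λx. (x x)) (λx. (x x)))) :: AP]; D=∅⟩
3. ⟨S=[clo(λloop. ((λx. (x x)) (λx. (x x))), ∅) :: 1]; E=∅; C=[AP]; D=∅⟩
4. ⟨S=∅; E={loop↦1}; C=[((λx. (x x)) (λx. (x x)))]; D=[(∅, ∅, ∅)]⟩
5. ⟨S=∅; E={loop↦1}; C=[(λx. (x x)) :: (λx. (x x)) :: AP]; D=[(∅, ∅, ∅)]⟩
6. ⟨S=[clo(λx. (x x), {loop↦1})]; E={loop↦1}; C=[(λx. (x x)) :: AP]; D=[(∅, ∅, ∅)]⟩
7. ⟨S=[clo(λx. (x x), {loop↦1}) :: clo(λx. (x x), {loop↦1})]; E={loop↦1}; C=[AP]; D=[(∅, ∅, ∅)]⟩
8. ⟨S=∅; E={x↦clo(λx. (x x), {loop↦1}), loop↦1}; C=[(x x)]; D=[(∅, {loop↦1}, ∅) :: (∅, ∅, ∅)]⟩
9. ⟨S=∅; E={x↦clo(λx. (x x), {loop↦1}), loop↦1}; C=[x :: x :: AP]; D=[(∅, {loop↦1}, ∅) :: (∅, ∅, ∅)]⟩
10. ⟨S=[clo(λx. (x x), {loop↦1})]; E={x↦clo(λx. (x x), {loop↦1}), loop↦1}; C=[x :: AP]; D=[(∅, {loop↦1}, ∅) :: (∅, ∅, ∅)]⟩
11. ⟨S=[clo(λx. (x x), {loop↦1}) :: clo(λx. (x x), {loop↦1})]; E={x↦clo(λx. (x x), {loop↦1}), loop↦1}; C=[AP]; D=[(∅, {loop↦1}, ∅) :: (∅, ∅, ∅)]⟩
12. ⟨S=∅; E={x↦clo(λx. (x x), {loop↦1}), loop↦1}; C=[(x x)]; D=[(∅, {x↦clo(λx. (x x), {loop↦1}), loop↦1}, ∅) :: (∅, {loop↦1}, ∅) :: (∅, ∅, ∅)]⟩
13. ⟨S=∅; E={x↦clo(λx. (x x), {loop↦1}), loop↦1}; C=[x :: x :: AP]; D=[(∅, {x↦clo(λx. (x x), {loop↦1}), loop↦1}, ∅) :: (∅, {loop↦1}, ∅) :: (∅, ∅, ∅)]⟩
14. ⟨S=[clo(λx. (x x), {loop↦1})]; E={x↦clo(λx. (x x), {loop↦1}), loop↦1}; C=[x :: AP]; D=[(∅, {x↦clo(λx. (x x), {loop↦1}), loop↦1}, ∅) :: (∅, {loop↦1}, ∅) :: (∅, ∅, ∅)]⟩
15. ⟨S=[clo(λx. (x x), {loop↦1}) :: clo(λx. (x x), {loop↦1})]; E={x↦clo(λx. (x x), {loop↦1}), loop↦1}; C=[AP]; D=[(∅, {x↦clo(λx. (x x), {loop↦1}), loop↦1}, ∅) :: (∅, {loop↦1}, ∅) :: (∅, ∅, ∅)]⟩
16. ⟨S=∅; E={x↦clo(λx. (x x), {loop↦1}), loop↦1}; C=[(x x)]; D=[(∅, {x↦clo(λx. (x x), {loop↦1}), loop↦1}, ∅) :: (∅, {x↦clo(λx. (x x), {loop↦1}), loop↦1}, ∅) :: (∅, {loop↦1}, ∅) :: (∅, ∅, ∅)]⟩
17. ⟨S=∅; E={x↦clo(λx. (x x), {loop↦1}), loop↦1}; C=[x :: x :: AP]; D=[(∅, {x↦clo(λx. (x x), {loop↦1}), loop↦1}, ∅) :: (∅, {x↦clo(λx. (x x), {loop↦1}), loop↦1}, ∅) :: (∅, {loop↦1}, ∅) :: (∅, ∅, ∅)]⟩
→ 17 transitions taken and the configuration is still not final: no result within 17 steps

Answer: DIVERGES (no final state within 17 steps)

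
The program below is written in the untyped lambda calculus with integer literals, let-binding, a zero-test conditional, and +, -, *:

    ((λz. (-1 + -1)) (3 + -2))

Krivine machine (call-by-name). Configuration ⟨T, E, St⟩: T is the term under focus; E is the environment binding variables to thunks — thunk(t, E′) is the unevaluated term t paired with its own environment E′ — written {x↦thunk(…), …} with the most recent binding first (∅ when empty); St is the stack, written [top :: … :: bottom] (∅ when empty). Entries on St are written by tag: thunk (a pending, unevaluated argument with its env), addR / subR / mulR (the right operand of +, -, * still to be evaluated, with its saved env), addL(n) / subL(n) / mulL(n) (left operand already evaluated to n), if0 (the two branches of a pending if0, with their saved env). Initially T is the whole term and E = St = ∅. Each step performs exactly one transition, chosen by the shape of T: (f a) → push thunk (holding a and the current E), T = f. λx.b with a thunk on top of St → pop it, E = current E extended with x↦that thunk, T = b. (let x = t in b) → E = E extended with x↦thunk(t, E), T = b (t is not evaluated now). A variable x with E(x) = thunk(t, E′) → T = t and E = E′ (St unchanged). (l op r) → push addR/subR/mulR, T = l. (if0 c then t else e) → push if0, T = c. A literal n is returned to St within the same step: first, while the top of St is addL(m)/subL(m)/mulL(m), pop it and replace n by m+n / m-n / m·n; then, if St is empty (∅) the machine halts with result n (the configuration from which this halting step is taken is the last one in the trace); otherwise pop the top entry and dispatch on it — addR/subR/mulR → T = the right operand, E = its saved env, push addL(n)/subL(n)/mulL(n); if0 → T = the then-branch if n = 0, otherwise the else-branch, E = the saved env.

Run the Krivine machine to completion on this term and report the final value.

Answer: -2

Derivation:
[0] ⟨T=((λz. (-1 + -1)) (3 + -2)); E=∅; St=∅⟩
[1] ⟨T=(λz. (-1 + -1)); E=∅; St=[thunk]⟩
[2] ⟨T=(-1 + -1); E={z↦thunk((3 + -2), ∅)}; St=∅⟩
[3] ⟨T=-1; E={z↦thunk((3 + -2), ∅)}; St=[addR]⟩
[4] ⟨T=-1; E={z↦thunk((3 + -2), ∅)}; St=[addL(-1)]⟩
→ final value -2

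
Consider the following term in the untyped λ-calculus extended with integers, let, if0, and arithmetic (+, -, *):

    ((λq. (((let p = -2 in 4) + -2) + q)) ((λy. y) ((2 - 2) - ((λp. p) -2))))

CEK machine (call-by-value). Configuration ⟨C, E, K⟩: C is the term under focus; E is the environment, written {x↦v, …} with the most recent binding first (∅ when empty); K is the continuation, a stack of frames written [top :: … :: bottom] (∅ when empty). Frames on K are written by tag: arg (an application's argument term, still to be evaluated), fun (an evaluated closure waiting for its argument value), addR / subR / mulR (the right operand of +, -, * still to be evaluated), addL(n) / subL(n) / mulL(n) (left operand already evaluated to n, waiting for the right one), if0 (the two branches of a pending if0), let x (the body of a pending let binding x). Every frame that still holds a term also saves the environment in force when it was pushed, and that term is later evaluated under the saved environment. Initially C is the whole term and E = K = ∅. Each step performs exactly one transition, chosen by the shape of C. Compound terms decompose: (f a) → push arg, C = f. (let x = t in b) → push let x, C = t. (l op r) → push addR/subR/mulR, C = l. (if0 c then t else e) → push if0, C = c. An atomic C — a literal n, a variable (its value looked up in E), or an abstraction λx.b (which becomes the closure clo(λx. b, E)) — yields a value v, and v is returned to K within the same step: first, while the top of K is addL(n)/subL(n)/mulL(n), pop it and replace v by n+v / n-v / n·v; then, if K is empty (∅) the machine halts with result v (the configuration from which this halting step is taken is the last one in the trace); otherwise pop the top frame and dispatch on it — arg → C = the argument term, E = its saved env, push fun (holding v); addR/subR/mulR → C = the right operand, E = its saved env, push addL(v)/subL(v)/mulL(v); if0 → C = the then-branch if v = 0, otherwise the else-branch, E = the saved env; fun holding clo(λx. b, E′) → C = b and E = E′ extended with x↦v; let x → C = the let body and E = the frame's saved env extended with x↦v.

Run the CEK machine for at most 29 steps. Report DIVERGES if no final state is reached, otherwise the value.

step 0: ⟨C=((λq. (((let p = -2 in 4) + -2) + q)) ((λy. y) ((2 - 2) - ((λp. p) -2)))); E=∅; K=∅⟩
step 1: ⟨C=(λq. (((let p = -2 in 4) + -2) + q)); E=∅; K=[arg]⟩
step 2: ⟨C=((λy. y) ((2 - 2) - ((λp. p) -2))); E=∅; K=[fun]⟩
step 3: ⟨C=(λy. y); E=∅; K=[arg :: fun]⟩
step 4: ⟨C=((2 - 2) - ((λp. p) -2)); E=∅; K=[fun :: fun]⟩
step 5: ⟨C=(2 - 2); E=∅; K=[subR :: fun :: fun]⟩
step 6: ⟨C=2; E=∅; K=[subR :: subR :: fun :: fun]⟩
step 7: ⟨C=2; E=∅; K=[subL(2) :: subR :: fun :: fun]⟩
step 8: ⟨C=((λp. p) -2); E=∅; K=[subL(0) :: fun :: fun]⟩
step 9: ⟨C=(λp. p); E=∅; K=[arg :: subL(0) :: fun :: fun]⟩
step 10: ⟨C=-2; E=∅; K=[fun :: subL(0) :: fun :: fun]⟩
step 11: ⟨C=p; E={p↦-2}; K=[subL(0) :: fun :: fun]⟩
step 12: ⟨C=y; E={y↦2}; K=[fun]⟩
step 13: ⟨C=(((let p = -2 in 4) + -2) + q); E={q↦2}; K=∅⟩
step 14: ⟨C=((let p = -2 in 4) + -2); E={q↦2}; K=[addR]⟩
step 15: ⟨C=(let p = -2 in 4); E={q↦2}; K=[addR :: addR]⟩
step 16: ⟨C=-2; E={q↦2}; K=[let p :: addR :: addR]⟩
step 17: ⟨C=4; E={p↦-2, q↦2}; K=[addR :: addR]⟩
step 18: ⟨C=-2; E={q↦2}; K=[addL(4) :: addR]⟩
step 19: ⟨C=q; E={q↦2}; K=[addL(2)]⟩
→ final value 4

Answer: 4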